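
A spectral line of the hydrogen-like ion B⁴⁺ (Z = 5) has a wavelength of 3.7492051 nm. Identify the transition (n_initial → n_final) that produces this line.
n = 6 → n = 1

First, find the photon energy from the wavelength (hc = 1239.84 eV·nm):
E = hc/λ = 1239.84 eV·nm / 3.7492051 nm = 330.69410 eV

The energy levels of B⁴⁺ satisfy E_n = -13.6057 × 5² / n² eV, so an emission n_i → n_f releases
ΔE = 13.6057 × 5² × (1/n_f² − 1/n_i²) eV.

Setting ΔE equal to the photon energy:
1/n_f² − 1/n_i² = 330.69410 / (13.6057 × 5²) = 0.97222223

Since 1/n_i² must be positive, we need 1/n_f² > 0.97222223, i.e. n_f ≤ 1. For each allowed n_f, solve n_i = (1/n_f² − 0.97222223)^(−1/2) and check whether it is a whole number:
  n_f = 1: 1/n_i² = 1.00000000 − 0.97222223 = 0.02777777 → n_i = 6.000  → integer, n_i = 6 ✓

Only n_f = 1 gives an integer upper level, n_i = 6.

The transition is from n = 6 to n = 1 (emission).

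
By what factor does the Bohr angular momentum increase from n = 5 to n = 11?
2.200000

In the Bohr model, L_n = nℏ, so the ratio is purely the ratio of quantum numbers:

L_11/L_5 = 11ℏ / 5ℏ = 11/5 = 2.200000

The angular momentum scales linearly with n.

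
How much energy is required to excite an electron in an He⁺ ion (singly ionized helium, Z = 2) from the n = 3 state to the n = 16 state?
5.834389 eV

The energy levels of a hydrogen-like atom are E_n = -13.6057 Z² eV / n².

Energy at n = 3: E_3 = -13.6057 × 2² / 3² = -6.046977778 eV
Energy at n = 16: E_16 = -13.6057 × 2² / 16² = -0.212589063 eV

The excitation energy is the difference:
ΔE = E_16 - E_3
ΔE = -0.212589063 - (-6.046977778)
ΔE = 5.834389 eV

Since this is positive, energy must be absorbed (photon absorption).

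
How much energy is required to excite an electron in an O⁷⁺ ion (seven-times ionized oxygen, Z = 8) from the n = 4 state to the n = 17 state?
51.4098 eV

The energy levels of a hydrogen-like atom are E_n = -13.6057 Z² eV / n².

Energy at n = 4: E_4 = -13.6057 × 8² / 4² = -54.4228000 eV
Energy at n = 17: E_17 = -13.6057 × 8² / 17² = -3.0130270 eV

The excitation energy is the difference:
ΔE = E_17 - E_4
ΔE = -3.0130270 - (-54.4228000)
ΔE = 51.4098 eV

Since this is positive, energy must be absorbed (photon absorption).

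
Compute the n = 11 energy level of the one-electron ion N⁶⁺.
-5.5097 eV

For hydrogen-like ions, the energy levels scale with Z²:
E_n = -13.6057 Z² / n² eV

For N⁶⁺ (Z = 7) at n = 11:
E_11 = -13.6057 × 7² / 11²
E_11 = -13.6057 × 49 / 121
E_11 = -666.6793 / 121
E_11 = -5.5097 eV

The energy is 49 times more negative than hydrogen at the same n due to the stronger nuclear charge.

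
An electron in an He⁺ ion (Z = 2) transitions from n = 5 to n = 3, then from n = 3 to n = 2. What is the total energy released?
11.428788 eV

The energy levels of He⁺ are E_n = -13.6057 × 2² / n² eV.

First transition (5 → 3):
ΔE₁ = |E_3 - E_5|
ΔE₁ = |-6.046977777778 - (-2.176912000000)| = 3.870065778 eV

Second transition (3 → 2):
ΔE₂ = |E_2 - E_3|
ΔE₂ = |-13.605700000000 - (-6.046977777778)| = 7.558722222 eV

Total energy released:
E_total = ΔE₁ + ΔE₂ = 3.870065778 + 7.558722222 = 11.428788 eV

Note: This equals the direct transition 5 → 2: 11.428788 eV ✓
Energy is conserved regardless of the path taken.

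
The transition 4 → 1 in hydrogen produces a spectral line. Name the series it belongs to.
Lyman series

The spectral series in hydrogen are named based on the final (lower) energy level:
- Lyman series: n_final = 1 (ultraviolet)
- Balmer series: n_final = 2 (visible/near-UV)
- Paschen series: n_final = 3 (infrared)
- Brackett series: n_final = 4 (infrared)
- Pfund series: n_final = 5 (far infrared)

Since this transition ends at n = 1, it belongs to the Lyman series.

For reference, this 4 → 1 line has photon energy
ΔE = 13.6057 eV × (1/1² - 1/4²) = 12.7553 eV,
corresponding to wavelength λ = hc/ΔE = 1239.84 eV·nm / 12.7553 eV = 97.20 nm in the ultraviolet region.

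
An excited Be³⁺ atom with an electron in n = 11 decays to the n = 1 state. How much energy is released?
215.8921 eV

The energy levels are E_n = -13.6057 Z² eV / n².

Energy at n = 11: E_11 = -13.6057 × 4² / 11² = -1.7991008 eV
Energy at n = 1: E_1 = -13.6057 × 4² / 1² = -217.6912000 eV

For emission (electron falling to lower state), the photon energy is:
E_photon = E_11 - E_1 = |-1.7991008 - (-217.6912000)|
E_photon = 215.8921 eV

This energy is carried away by the emitted photon.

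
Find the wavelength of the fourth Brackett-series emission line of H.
1944.03228 nm

The lines of a series are numbered from the longest wavelength (smallest ΔE) outward; the fourth line is the transition from n = n_f + 4 to n_f.
The Brackett series has all transitions ending at n_f = 4.

For H, the fourth line (δ-line) is the jump from n = 8 to n = 4:
E_8 = -13.6057 / 8² = -0.21258906250 eV
E_4 = -13.6057 / 4² = -0.85035625000 eV
ΔE = E_8 - E_4 = 0.63776718750 eV

λ = hc/E = 1239.84 eV·nm / 0.63776718750 eV
λ = 1944.03228 nm

This is the δ-line of the Brackett series in H.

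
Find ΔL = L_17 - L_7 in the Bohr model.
1.05e-33 J·s (or 10ℏ)

In the Bohr model, L_n = nℏ where ℏ = 1.0546e-34 J·s.

L_17 = 17ℏ = 1.7928e-33 J·s
L_7 = 7ℏ = 7.3822e-34 J·s

ΔL = L_17 - L_7 = (17 - 7)ℏ = 10ℏ
ΔL = 10 × 1.0546e-34 J·s = 1.05e-33 J·s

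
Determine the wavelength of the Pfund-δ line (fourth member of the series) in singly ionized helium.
823.79995 nm

The lines of a series are numbered from the longest wavelength (smallest ΔE) outward; the fourth line is the transition from n = n_f + 4 to n_f.
The Pfund series has all transitions ending at n_f = 5.

For He⁺ (Z = 2), the fourth line (δ-line) is the jump from n = 9 to n = 5:
E_9 = -13.6057 × 2² / 9² = -0.671886420 eV
E_5 = -13.6057 × 2² / 5² = -2.176912000 eV
ΔE = E_9 - E_5 = 1.505025580 eV

λ = hc/E = 1239.84 eV·nm / 1.505025580 eV
λ = 823.79995 nm

This is the δ-line of the Pfund series in He⁺.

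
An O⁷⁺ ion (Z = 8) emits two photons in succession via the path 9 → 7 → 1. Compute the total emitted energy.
860.014617 eV

The energy levels of O⁷⁺ are E_n = -13.6057 × 8² / n² eV.

First transition (9 → 7):
ΔE₁ = |E_7 - E_9|
ΔE₁ = |-17.770710204082 - (-10.750182716049)| = 7.020527488 eV

Second transition (7 → 1):
ΔE₂ = |E_1 - E_7|
ΔE₂ = |-870.764800000000 - (-17.770710204082)| = 852.994089796 eV

Total energy released:
E_total = ΔE₁ + ΔE₂ = 7.020527488 + 852.994089796 = 860.014617 eV

Note: This equals the direct transition 9 → 1: 860.014617 eV ✓
Energy is conserved regardless of the path taken.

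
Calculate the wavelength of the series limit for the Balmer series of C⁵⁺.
10.1252 nm

The series limit corresponds to the transition from n = ∞ to n = 2.
This is the highest energy (shortest wavelength) transition in the Balmer series.

E_∞ = 0 eV
E_2 = -13.6057 × 6² / 2² = -122.451300 eV

Energy at series limit:
ΔE = E_∞ - E_2 = 0 - (-122.451300) = 122.451300 eV
λ = hc/E = 1239.84 eV·nm / 122.451300 eV = 10.1252 nm

This energy equals the ionization energy from the n = 2 state of C⁵⁺.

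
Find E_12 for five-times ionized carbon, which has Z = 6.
-3.401 eV

For hydrogen-like ions, the energy levels scale with Z²:
E_n = -13.6057 Z² / n² eV

For C⁵⁺ (Z = 6) at n = 12:
E_12 = -13.6057 × 6² / 12²
E_12 = -13.6057 × 36 / 144
E_12 = -489.8052 / 144
E_12 = -3.401 eV

The energy is 36 times more negative than hydrogen at the same n due to the stronger nuclear charge.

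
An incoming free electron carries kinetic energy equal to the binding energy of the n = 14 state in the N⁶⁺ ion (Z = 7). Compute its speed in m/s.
1.0938e+06 m/s (or 0.3649% of c)

The binding energy at n = 14 for N⁶⁺ is:
E_14 = -13.6057 × 7²/14² = -3.4014250 eV
|E_14| = 3.4014250 eV

Convert to Joules:
KE = 3.4014250 eV × (1.602177 × 10⁻¹⁹ J/eV) = 5.449685e-19 J

Using KE = ½mv²:
v = √(2·KE/m_e)
v = √(2 × 5.449685e-19 J / 9.10938 × 10⁻³¹ kg)
v = 1.0938e+06 m/s

This is approximately 0.3649% the speed of light.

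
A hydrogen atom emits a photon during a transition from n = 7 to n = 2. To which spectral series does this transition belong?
Balmer series

The spectral series in hydrogen are named based on the final (lower) energy level:
- Lyman series: n_final = 1 (ultraviolet)
- Balmer series: n_final = 2 (visible/near-UV)
- Paschen series: n_final = 3 (infrared)
- Brackett series: n_final = 4 (infrared)
- Pfund series: n_final = 5 (far infrared)

Since this transition ends at n = 2, it belongs to the Balmer series.

For reference, this 7 → 2 line has photon energy
ΔE = 13.6057 eV × (1/2² - 1/7²) = 3.123758 eV,
corresponding to wavelength λ = hc/ΔE = 1239.84 eV·nm / 3.123758 eV = 396.91 nm in the visible/near-UV region.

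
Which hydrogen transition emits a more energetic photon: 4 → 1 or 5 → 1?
5 → 1

Calculate the energy for each transition:

Transition 4 → 1:
ΔE₁ = |E_1 - E_4| = |-13.6057/1² - (-13.6057/4²)|
ΔE₁ = |-13.60570000000 - (-0.85035625000)| = 12.75534375 eV

Transition 5 → 1:
ΔE₂ = |E_1 - E_5| = |-13.6057/1² - (-13.6057/5²)|
ΔE₂ = |-13.60570000000 - (-0.54422800000)| = 13.06147200 eV

Since 13.06147200 eV > 12.75534375 eV, the transition 5 → 1 emits the more energetic photon.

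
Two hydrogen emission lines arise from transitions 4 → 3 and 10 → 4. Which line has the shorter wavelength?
10 → 4

Calculate the energy for each transition:

Transition 4 → 3:
ΔE₁ = |E_3 - E_4| = |-13.6057/3² - (-13.6057/4²)|
ΔE₁ = |-1.51174444444 - (-0.85035625000)| = 0.66138819 eV

Transition 10 → 4:
ΔE₂ = |E_4 - E_10| = |-13.6057/4² - (-13.6057/10²)|
ΔE₂ = |-0.85035625000 - (-0.13605700000)| = 0.71429925 eV

Since 0.71429925 eV > 0.66138819 eV, the transition 10 → 4 emits the more energetic photon.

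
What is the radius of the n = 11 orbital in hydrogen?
6.4030 nm (or 64.0304 Å)

The Bohr radius formula is:
r_n = n² a₀ / Z

where a₀ = 0.0529177 nm is the Bohr radius.

For H (Z = 1) at n = 11:
r_11 = 11² × 0.0529177 nm / 1
r_11 = 121 × 0.0529177 nm / 1
r_11 = 6.40304 nm / 1
r_11 = 6.4030 nm

The electron orbits at approximately 6.4030 nm from the nucleus.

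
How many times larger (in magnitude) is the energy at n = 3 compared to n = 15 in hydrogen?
25.0000

Using E_n = -13.6057 Z² / n² eV with Z = 1:

E_3 = -13.6057 / 3² = -13.6057 / 9 = -1.5117444444 eV
E_15 = -13.6057 / 15² = -13.6057 / 225 = -0.0604697778 eV

The ratio is:
E_3/E_15 = (-1.5117444444) / (-0.0604697778)
E_3/E_15 = (-13.6057/9) / (-13.6057/225)
E_3/E_15 = 225/9
E_3/E_15 = 25.0000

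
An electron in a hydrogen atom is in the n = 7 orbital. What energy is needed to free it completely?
0.27767 eV

The ionization energy is the energy needed to remove the electron completely (n → ∞).

For hydrogen, E_n = -13.6057 eV / n².

At n = 7: E_7 = -13.6057 / 7² = -0.27766735 eV
At n = ∞: E_∞ = 0 eV

Ionization energy = E_∞ - E_7 = 0 - (-0.27766735) = 0.27766735 eV
Ionization energy ≈ 0.27767 eV

This is also called the binding energy of the electron in state n = 7.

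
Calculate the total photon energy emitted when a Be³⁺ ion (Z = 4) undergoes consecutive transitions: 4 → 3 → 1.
204.086 eV

The energy levels of Be³⁺ are E_n = -13.6057 × 4² / n² eV.

First transition (4 → 3):
ΔE₁ = |E_3 - E_4|
ΔE₁ = |-24.187911111 - (-13.605700000)| = 10.582211 eV

Second transition (3 → 1):
ΔE₂ = |E_1 - E_3|
ΔE₂ = |-217.691200000 - (-24.187911111)| = 193.503289 eV

Total energy released:
E_total = ΔE₁ + ΔE₂ = 10.582211 + 193.503289 = 204.086 eV

Note: This equals the direct transition 4 → 1: 204.086 eV ✓
Energy is conserved regardless of the path taken.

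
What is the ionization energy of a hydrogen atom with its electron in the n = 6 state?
0.377936 eV

The ionization energy is the energy needed to remove the electron completely (n → ∞).

For hydrogen, E_n = -13.6057 eV / n².

At n = 6: E_6 = -13.6057 / 6² = -0.377936111 eV
At n = ∞: E_∞ = 0 eV

Ionization energy = E_∞ - E_6 = 0 - (-0.377936111) = 0.377936111 eV
Ionization energy ≈ 0.377936 eV

This is also called the binding energy of the electron in state n = 6.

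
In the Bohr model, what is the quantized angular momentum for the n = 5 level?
5.2729e-34 J·s (or 5ℏ)

In the Bohr model, angular momentum is quantized:
L = nℏ

where ℏ = h/(2π) = 1.054572e-34 J·s

For n = 5:
L = 5 × 1.054572e-34 J·s
L = 5.2729e-34 J·s

This can also be written as L = 5ℏ.
The angular momentum is an integer multiple of the reduced Planck constant.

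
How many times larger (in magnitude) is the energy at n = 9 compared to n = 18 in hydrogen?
4.000

Using E_n = -13.6057 Z² / n² eV with Z = 1:

E_9 = -13.6057 / 9² = -13.6057 / 81 = -0.167971605 eV
E_18 = -13.6057 / 18² = -13.6057 / 324 = -0.041992901 eV

The ratio is:
E_9/E_18 = (-0.167971605) / (-0.041992901)
E_9/E_18 = (-13.6057/81) / (-13.6057/324)
E_9/E_18 = 324/81
E_9/E_18 = 4.000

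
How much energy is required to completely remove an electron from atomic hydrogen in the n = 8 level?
0.21259 eV

The ionization energy is the energy needed to remove the electron completely (n → ∞).

For hydrogen, E_n = -13.6057 eV / n².

At n = 8: E_8 = -13.6057 / 8² = -0.21258906 eV
At n = ∞: E_∞ = 0 eV

Ionization energy = E_∞ - E_8 = 0 - (-0.21258906) = 0.21258906 eV
Ionization energy ≈ 0.21259 eV

This is also called the binding energy of the electron in state n = 8.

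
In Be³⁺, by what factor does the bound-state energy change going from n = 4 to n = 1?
16.00

Using E_n = -13.6057 Z² / n² eV with Z = 4:

E_1 = -13.6057 × 4² / 1² = -217.6912 / 1 = -217.69120000 eV
E_4 = -13.6057 × 4² / 4² = -217.6912 / 16 = -13.60570000 eV

The ratio is:
E_1/E_4 = (-217.69120000) / (-13.60570000)
E_1/E_4 = (-217.6912/1) / (-217.6912/16)
E_1/E_4 = 16/1
E_1/E_4 = 16.00
(Note: the Z² factors cancel in the ratio.)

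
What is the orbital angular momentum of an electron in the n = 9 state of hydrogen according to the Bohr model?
9.491e-34 J·s (or 9ℏ)

In the Bohr model, angular momentum is quantized:
L = nℏ

where ℏ = h/(2π) = 1.05457e-34 J·s

For n = 9:
L = 9 × 1.05457e-34 J·s
L = 9.491e-34 J·s

This can also be written as L = 9ℏ.
The angular momentum is an integer multiple of the reduced Planck constant.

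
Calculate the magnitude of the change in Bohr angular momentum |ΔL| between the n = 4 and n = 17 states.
1.3709e-33 J·s (or 13ℏ)

In the Bohr model, L_n = nℏ where ℏ = 1.054572e-34 J·s.

L_17 = 17ℏ = 1.792772e-33 J·s
L_4 = 4ℏ = 4.218288e-34 J·s

ΔL = L_17 - L_4 = (17 - 4)ℏ = 13ℏ
ΔL = 13 × 1.054572e-34 J·s = 1.3709e-33 J·s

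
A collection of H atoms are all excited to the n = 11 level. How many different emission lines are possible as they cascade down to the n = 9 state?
3

The electron can occupy levels n = 9, 10, ..., 11 during de-excitation — that is m = 11 - 9 + 1 = 3 distinct levels.

The number of distinct spectral lines equals the number of ways to choose 2 of these m levels (each pair gives one possible emission transition):

Number of lines = m(m-1)/2 = 3×2/2 = 3

These correspond to all possible transitions between the 3 levels:
11 → 10, 11 → 9, 10 → 9

Each transition produces a photon with a unique energy (and thus wavelength). This count does not depend on Z.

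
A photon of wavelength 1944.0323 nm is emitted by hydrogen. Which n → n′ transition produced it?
n = 8 → n = 4

First, find the photon energy from the wavelength (hc = 1239.84 eV·nm):
E = hc/λ = 1239.84 eV·nm / 1944.0323 nm = 0.63776718 eV

The energy levels of hydrogen satisfy E_n = -13.6057 / n² eV, so an emission n_i → n_f releases
ΔE = 13.6057 × (1/n_f² − 1/n_i²) eV.

Setting ΔE equal to the photon energy:
1/n_f² − 1/n_i² = 0.63776718 / 13.6057 = 0.046874999

Since 1/n_i² must be positive, we need 1/n_f² > 0.046874999, i.e. n_f ≤ 4. For each allowed n_f, solve n_i = (1/n_f² − 0.046874999)^(−1/2) and check whether it is a whole number:
  n_f = 1: 1/n_i² = 1.000000000 − 0.046874999 = 0.953125001 → n_i = 1.024  (not an integer) ✗
  n_f = 2: 1/n_i² = 0.250000000 − 0.046874999 = 0.203125001 → n_i = 2.219  (not an integer) ✗
  n_f = 3: 1/n_i² = 0.111111111 − 0.046874999 = 0.064236112 → n_i = 3.946  (not an integer) ✗
  n_f = 4: 1/n_i² = 0.062500000 − 0.046874999 = 0.015625001 → n_i = 8.000  → integer, n_i = 8 ✓

Only n_f = 4 gives an integer upper level, n_i = 8.

The transition is from n = 8 to n = 4 (emission).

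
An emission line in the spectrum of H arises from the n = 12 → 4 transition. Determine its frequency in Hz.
1.82769e+14 Hz

First, find the transition energy:
E_12 = -13.6057 / 12² = -0.094484028 eV
E_4 = -13.6057 / 4² = -0.850356250 eV
|ΔE| = |E_4 - E_12| = 0.755872222 eV

Convert to Joules: E = 0.755872222 eV × (1.602177 × 10⁻¹⁹ J/eV) = 1.2110411e-19 J

Using E = hf:
f = E/h = 1.2110411e-19 J / (6.62607 × 10⁻³⁴ J·s)
f = 1.82769e+14 Hz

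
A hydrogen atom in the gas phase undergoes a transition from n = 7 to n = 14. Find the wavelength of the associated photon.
5953.5989 nm

First, find the transition energy using E_n = -13.6057 / n² eV:
E_7 = -13.6057 / 7² = -0.2776673469 eV
E_14 = -13.6057 / 14² = -0.0694168367 eV

Photon energy: |ΔE| = |E_14 - E_7| = 0.2082505102 eV

Convert to wavelength using E = hc/λ with hc = 1239.84 eV·nm:
λ = hc/E = 1239.84 eV·nm / 0.2082505102 eV
λ = 5953.5989 nm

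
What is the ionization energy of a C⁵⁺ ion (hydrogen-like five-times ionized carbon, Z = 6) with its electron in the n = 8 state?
7.6532 eV

The ionization energy is the energy needed to remove the electron completely (n → ∞).

For a hydrogen-like ion with Z = 6, E_n = -13.6057 Z² / n² eV.

At n = 8: E_8 = -13.6057 × 6² / 8² = -7.6532063 eV
At n = ∞: E_∞ = 0 eV

Ionization energy = E_∞ - E_8 = 0 - (-7.6532063) = 7.6532063 eV
Ionization energy ≈ 7.6532 eV

This is also called the binding energy of the electron in state n = 8.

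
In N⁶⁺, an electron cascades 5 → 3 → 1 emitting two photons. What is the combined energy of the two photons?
640.012 eV

The energy levels of N⁶⁺ are E_n = -13.6057 × 7² / n² eV.

First transition (5 → 3):
ΔE₁ = |E_3 - E_5|
ΔE₁ = |-74.075477778 - (-26.667172000)| = 47.408306 eV

Second transition (3 → 1):
ΔE₂ = |E_1 - E_3|
ΔE₂ = |-666.679300000 - (-74.075477778)| = 592.603822 eV

Total energy released:
E_total = ΔE₁ + ΔE₂ = 47.408306 + 592.603822 = 640.012 eV

Note: This equals the direct transition 5 → 1: 640.012 eV ✓
Energy is conserved regardless of the path taken.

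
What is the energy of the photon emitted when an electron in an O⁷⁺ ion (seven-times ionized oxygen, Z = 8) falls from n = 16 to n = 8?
10.20428 eV

The energy levels are E_n = -13.6057 Z² eV / n².

Energy at n = 16: E_16 = -13.6057 × 8² / 16² = -3.40142500 eV
Energy at n = 8: E_8 = -13.6057 × 8² / 8² = -13.60570000 eV

For emission (electron falling to lower state), the photon energy is:
E_photon = E_16 - E_8 = |-3.40142500 - (-13.60570000)|
E_photon = 10.20428 eV

This energy is carried away by the emitted photon.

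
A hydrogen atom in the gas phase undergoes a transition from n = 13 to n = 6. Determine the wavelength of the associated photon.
4168.52411 nm

First, find the transition energy using E_n = -13.6057 / n² eV:
E_13 = -13.6057 / 13² = -0.08050710059 eV
E_6 = -13.6057 / 6² = -0.37793611111 eV

Photon energy: |ΔE| = |E_6 - E_13| = 0.29742901052 eV

Convert to wavelength using E = hc/λ with hc = 1239.84 eV·nm:
λ = hc/E = 1239.84 eV·nm / 0.29742901052 eV
λ = 4168.52411 nm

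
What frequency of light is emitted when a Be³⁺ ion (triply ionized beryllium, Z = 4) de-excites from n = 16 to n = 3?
5.64e+15 Hz

First, find the transition energy:
E_16 = -13.6057 × 4² / 16² = -0.8503563 eV
E_3 = -13.6057 × 4² / 3² = -24.1879111 eV
|ΔE| = |E_3 - E_16| = 23.3375548 eV

Convert to Joules: E = 23.3375548 eV × (1.602177 × 10⁻¹⁹ J/eV) = 3.7391e-18 J

Using E = hf:
f = E/h = 3.7391e-18 J / (6.62607 × 10⁻³⁴ J·s)
f = 5.64e+15 Hz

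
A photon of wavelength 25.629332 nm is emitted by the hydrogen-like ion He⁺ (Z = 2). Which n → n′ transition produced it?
n = 3 → n = 1

First, find the photon energy from the wavelength (hc = 1239.84 eV·nm):
E = hc/λ = 1239.84 eV·nm / 25.629332 nm = 48.375822 eV

The energy levels of He⁺ satisfy E_n = -13.6057 × 2² / n² eV, so an emission n_i → n_f releases
ΔE = 13.6057 × 2² × (1/n_f² − 1/n_i²) eV.

Setting ΔE equal to the photon energy:
1/n_f² − 1/n_i² = 48.375822 / (13.6057 × 2²) = 0.88888888

Since 1/n_i² must be positive, we need 1/n_f² > 0.88888888, i.e. n_f ≤ 1. For each allowed n_f, solve n_i = (1/n_f² − 0.88888888)^(−1/2) and check whether it is a whole number:
  n_f = 1: 1/n_i² = 1.00000000 − 0.88888888 = 0.11111112 → n_i = 3.000  → integer, n_i = 3 ✓

Only n_f = 1 gives an integer upper level, n_i = 3.

The transition is from n = 3 to n = 1 (emission).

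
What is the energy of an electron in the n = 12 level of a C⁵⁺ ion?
-3.40143 eV

For hydrogen-like ions, the energy levels scale with Z²:
E_n = -13.6057 Z² / n² eV

For C⁵⁺ (Z = 6) at n = 12:
E_12 = -13.6057 × 6² / 12²
E_12 = -13.6057 × 36 / 144
E_12 = -489.8052 / 144
E_12 = -3.40143 eV

The energy is 36 times more negative than hydrogen at the same n due to the stronger nuclear charge.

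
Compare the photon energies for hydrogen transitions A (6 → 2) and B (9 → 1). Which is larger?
9 → 1

Calculate the energy for each transition:

Transition 6 → 2:
ΔE₁ = |E_2 - E_6| = |-13.6057/2² - (-13.6057/6²)|
ΔE₁ = |-3.40142500 - (-0.37793611)| = 3.02349 eV

Transition 9 → 1:
ΔE₂ = |E_1 - E_9| = |-13.6057/1² - (-13.6057/9²)|
ΔE₂ = |-13.60570000 - (-0.16797160)| = 13.43773 eV

Since 13.43773 eV > 3.02349 eV, the transition 9 → 1 emits the more energetic photon.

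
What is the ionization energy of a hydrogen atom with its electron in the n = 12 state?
0.09448 eV

The ionization energy is the energy needed to remove the electron completely (n → ∞).

For hydrogen, E_n = -13.6057 eV / n².

At n = 12: E_12 = -13.6057 / 12² = -0.09448403 eV
At n = ∞: E_∞ = 0 eV

Ionization energy = E_∞ - E_12 = 0 - (-0.09448403) = 0.09448403 eV
Ionization energy ≈ 0.09448 eV

This is also called the binding energy of the electron in state n = 12.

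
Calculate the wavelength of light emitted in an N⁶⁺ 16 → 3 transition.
17.347 nm

First, find the transition energy using E_n = -13.6057 Z² / n² eV:
E_16 = -13.6057 × 7² / 16² = -2.60422 eV
E_3 = -13.6057 × 7² / 3² = -74.07548 eV

Photon energy: |ΔE| = |E_3 - E_16| = 71.47126 eV

Convert to wavelength using E = hc/λ with hc = 1239.84 eV·nm:
λ = hc/E = 1239.84 eV·nm / 71.47126 eV
λ = 17.347 nm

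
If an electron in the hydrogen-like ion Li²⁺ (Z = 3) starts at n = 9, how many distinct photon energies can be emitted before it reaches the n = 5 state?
10

The electron can occupy levels n = 5, 6, ..., 9 during de-excitation — that is m = 9 - 5 + 1 = 5 distinct levels.

The number of distinct spectral lines equals the number of ways to choose 2 of these m levels (each pair gives one possible emission transition):

Number of lines = m(m-1)/2 = 5×4/2 = 10

These correspond to all possible transitions between the 5 levels:
9 → 8, 9 → 7, 9 → 6, 9 → 5, 8 → 7, 8 → 6, 8 → 5, 7 → 6...

Each transition produces a photon with a unique energy (and thus wavelength). This count does not depend on Z.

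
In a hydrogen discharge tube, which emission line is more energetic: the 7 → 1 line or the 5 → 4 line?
7 → 1

Calculate the energy for each transition:

Transition 7 → 1:
ΔE₁ = |E_1 - E_7| = |-13.6057/1² - (-13.6057/7²)|
ΔE₁ = |-13.605700000 - (-0.277667347)| = 13.328033 eV

Transition 5 → 4:
ΔE₂ = |E_4 - E_5| = |-13.6057/4² - (-13.6057/5²)|
ΔE₂ = |-0.850356250 - (-0.544228000)| = 0.306128 eV

Since 13.328033 eV > 0.306128 eV, the transition 7 → 1 emits the more energetic photon.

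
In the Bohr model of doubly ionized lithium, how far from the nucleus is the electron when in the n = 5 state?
0.4410 nm (or 4.4098 Å)

The Bohr radius formula is:
r_n = n² a₀ / Z

where a₀ = 0.0529177 nm is the Bohr radius.

For Li²⁺ (Z = 3) at n = 5:
r_5 = 5² × 0.0529177 nm / 3
r_5 = 25 × 0.0529177 nm / 3
r_5 = 1.32294 nm / 3
r_5 = 0.4410 nm

The electron orbits at approximately 0.4410 nm from the nucleus.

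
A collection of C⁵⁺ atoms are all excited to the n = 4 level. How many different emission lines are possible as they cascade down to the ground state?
6

The electron can occupy levels n = 1, 2, ..., 4 during de-excitation — that is m = 4 - 1 + 1 = 4 distinct levels.

The number of distinct spectral lines equals the number of ways to choose 2 of these m levels (each pair gives one possible emission transition):

Number of lines = m(m-1)/2 = 4×3/2 = 6

These correspond to all possible transitions between the 4 levels:
4 → 3, 4 → 2, 4 → 1, 3 → 2, 3 → 1, 2 → 1

Each transition produces a photon with a unique energy (and thus wavelength). This count does not depend on Z.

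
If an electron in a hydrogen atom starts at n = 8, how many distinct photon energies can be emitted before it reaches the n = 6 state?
3

The electron can occupy levels n = 6, 7, ..., 8 during de-excitation — that is m = 8 - 6 + 1 = 3 distinct levels.

The number of distinct spectral lines equals the number of ways to choose 2 of these m levels (each pair gives one possible emission transition):

Number of lines = m(m-1)/2 = 3×2/2 = 3

These correspond to all possible transitions between the 3 levels:
8 → 7, 8 → 6, 7 → 6

Each transition produces a photon with a unique energy (and thus wavelength). This count does not depend on Z.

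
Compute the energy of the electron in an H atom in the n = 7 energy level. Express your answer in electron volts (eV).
-0.278 eV

The energy levels of a hydrogen-like atom are given by:
E_n = -13.6057 eV / n²

For n = 7:
E_7 = -13.6057 eV / 7²
E_7 = -13.6057 eV / 49
E_7 = -0.278 eV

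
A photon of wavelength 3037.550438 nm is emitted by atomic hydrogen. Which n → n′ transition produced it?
n = 10 → n = 5

First, find the photon energy from the wavelength (hc = 1239.84 eV·nm):
E = hc/λ = 1239.84 eV·nm / 3037.550438 nm = 0.40817100 eV

The energy levels of hydrogen satisfy E_n = -13.6057 / n² eV, so an emission n_i → n_f releases
ΔE = 13.6057 × (1/n_f² − 1/n_i²) eV.

Setting ΔE equal to the photon energy:
1/n_f² − 1/n_i² = 0.40817100 / 13.6057 = 0.030000000

Since 1/n_i² must be positive, we need 1/n_f² > 0.030000000, i.e. n_f ≤ 5. For each allowed n_f, solve n_i = (1/n_f² − 0.030000000)^(−1/2) and check whether it is a whole number:
  n_f = 1: 1/n_i² = 1.000000000 − 0.030000000 = 0.970000000 → n_i = 1.015  (not an integer) ✗
  n_f = 2: 1/n_i² = 0.250000000 − 0.030000000 = 0.220000000 → n_i = 2.132  (not an integer) ✗
  n_f = 3: 1/n_i² = 0.111111111 − 0.030000000 = 0.081111111 → n_i = 3.511  (not an integer) ✗
  n_f = 4: 1/n_i² = 0.062500000 − 0.030000000 = 0.032500000 → n_i = 5.547  (not an integer) ✗
  n_f = 5: 1/n_i² = 0.040000000 − 0.030000000 = 0.010000000 → n_i = 10.000  → integer, n_i = 10 ✓

Only n_f = 5 gives an integer upper level, n_i = 10.

The transition is from n = 10 to n = 5 (emission).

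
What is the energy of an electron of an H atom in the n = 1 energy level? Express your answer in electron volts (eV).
-13.61 eV

The energy levels of a hydrogen-like atom are given by:
E_n = -13.6057 eV / n²

For n = 1:
E_1 = -13.6057 eV / 1²
E_1 = -13.6057 eV / 1
E_1 = -13.61 eV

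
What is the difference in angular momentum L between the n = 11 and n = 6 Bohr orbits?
5.27e-34 J·s (or 5ℏ)

In the Bohr model, L_n = nℏ where ℏ = 1.0546e-34 J·s.

L_11 = 11ℏ = 1.1601e-33 J·s
L_6 = 6ℏ = 6.3276e-34 J·s

ΔL = L_11 - L_6 = (11 - 6)ℏ = 5ℏ
ΔL = 5 × 1.0546e-34 J·s = 5.27e-34 J·s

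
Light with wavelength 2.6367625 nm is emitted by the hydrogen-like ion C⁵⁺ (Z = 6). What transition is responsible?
n = 5 → n = 1

First, find the photon energy from the wavelength (hc = 1239.84 eV·nm):
E = hc/λ = 1239.84 eV·nm / 2.6367625 nm = 470.21300 eV

The energy levels of C⁵⁺ satisfy E_n = -13.6057 × 6² / n² eV, so an emission n_i → n_f releases
ΔE = 13.6057 × 6² × (1/n_f² − 1/n_i²) eV.

Setting ΔE equal to the photon energy:
1/n_f² − 1/n_i² = 470.21300 / (13.6057 × 6²) = 0.96000002

Since 1/n_i² must be positive, we need 1/n_f² > 0.96000002, i.e. n_f ≤ 1. For each allowed n_f, solve n_i = (1/n_f² − 0.96000002)^(−1/2) and check whether it is a whole number:
  n_f = 1: 1/n_i² = 1.00000000 − 0.96000002 = 0.03999998 → n_i = 5.000  → integer, n_i = 5 ✓

Only n_f = 1 gives an integer upper level, n_i = 5.

The transition is from n = 5 to n = 1 (emission).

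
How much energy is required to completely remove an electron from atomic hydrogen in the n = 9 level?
0.17 eV

The ionization energy is the energy needed to remove the electron completely (n → ∞).

For hydrogen, E_n = -13.6057 eV / n².

At n = 9: E_9 = -13.6057 / 9² = -0.16797 eV
At n = ∞: E_∞ = 0 eV

Ionization energy = E_∞ - E_9 = 0 - (-0.16797) = 0.16797 eV
Ionization energy ≈ 0.17 eV

This is also called the binding energy of the electron in state n = 9.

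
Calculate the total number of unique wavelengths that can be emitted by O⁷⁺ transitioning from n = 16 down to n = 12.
10

The electron can occupy levels n = 12, 13, ..., 16 during de-excitation — that is m = 16 - 12 + 1 = 5 distinct levels.

The number of distinct spectral lines equals the number of ways to choose 2 of these m levels (each pair gives one possible emission transition):

Number of lines = m(m-1)/2 = 5×4/2 = 10

These correspond to all possible transitions between the 5 levels:
16 → 15, 16 → 14, 16 → 13, 16 → 12, 15 → 14, 15 → 13, 15 → 12, 14 → 13...

Each transition produces a photon with a unique energy (and thus wavelength). This count does not depend on Z.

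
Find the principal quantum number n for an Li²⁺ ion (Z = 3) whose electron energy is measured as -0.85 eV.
n = 12

The exact energy levels follow E_n = -13.6057 Z² / n² eV with Z = 3.

The measured value (-0.85 eV) is reported to only 2 significant figures, so we must test candidate n values and see which one matches to that precision.

Candidate energies:
  n = 10:  E = -13.6057 × 3² / 10² = -1.22451 eV
  n = 11:  E = -13.6057 × 3² / 11² = -1.01199 eV
  n = 12:  E = -13.6057 × 3² / 12² = -0.85036 eV  ← matches
  n = 13:  E = -13.6057 × 3² / 13² = -0.72456 eV
  n = 14:  E = -13.6057 × 3² / 14² = -0.62475 eV

Checking against the measurement of -0.85 eV (2 sig figs), only n = 12 agrees:
E_12 = -0.85036 eV, which rounds to -0.85 eV ✓

Therefore n = 12.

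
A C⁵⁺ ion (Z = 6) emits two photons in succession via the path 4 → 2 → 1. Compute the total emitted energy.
459.192 eV

The energy levels of C⁵⁺ are E_n = -13.6057 × 6² / n² eV.

First transition (4 → 2):
ΔE₁ = |E_2 - E_4|
ΔE₁ = |-122.451300000 - (-30.612825000)| = 91.838475 eV

Second transition (2 → 1):
ΔE₂ = |E_1 - E_2|
ΔE₂ = |-489.805200000 - (-122.451300000)| = 367.353900 eV

Total energy released:
E_total = ΔE₁ + ΔE₂ = 91.838475 + 367.353900 = 459.192 eV

Note: This equals the direct transition 4 → 1: 459.192 eV ✓
Energy is conserved regardless of the path taken.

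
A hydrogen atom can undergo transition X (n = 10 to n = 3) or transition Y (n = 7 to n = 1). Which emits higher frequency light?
7 → 1

Calculate the energy for each transition:

Transition 10 → 3:
ΔE₁ = |E_3 - E_10| = |-13.6057/3² - (-13.6057/10²)|
ΔE₁ = |-1.51174444 - (-0.13605700)| = 1.37569 eV

Transition 7 → 1:
ΔE₂ = |E_1 - E_7| = |-13.6057/1² - (-13.6057/7²)|
ΔE₂ = |-13.60570000 - (-0.27766735)| = 13.32803 eV

Since 13.32803 eV > 1.37569 eV, the transition 7 → 1 emits the more energetic photon.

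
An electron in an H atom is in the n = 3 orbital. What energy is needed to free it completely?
1.512 eV

The ionization energy is the energy needed to remove the electron completely (n → ∞).

For hydrogen, E_n = -13.6057 eV / n².

At n = 3: E_3 = -13.6057 / 3² = -1.511744 eV
At n = ∞: E_∞ = 0 eV

Ionization energy = E_∞ - E_3 = 0 - (-1.511744) = 1.511744 eV
Ionization energy ≈ 1.512 eV

This is also called the binding energy of the electron in state n = 3.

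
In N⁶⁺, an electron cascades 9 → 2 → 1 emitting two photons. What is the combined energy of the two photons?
658.448691 eV

The energy levels of N⁶⁺ are E_n = -13.6057 × 7² / n² eV.

First transition (9 → 2):
ΔE₁ = |E_2 - E_9|
ΔE₁ = |-166.669825000000 - (-8.230608641975)| = 158.439216358 eV

Second transition (2 → 1):
ΔE₂ = |E_1 - E_2|
ΔE₂ = |-666.679300000000 - (-166.669825000000)| = 500.009475000 eV

Total energy released:
E_total = ΔE₁ + ΔE₂ = 158.439216358 + 500.009475000 = 658.448691 eV

Note: This equals the direct transition 9 → 1: 658.448691 eV ✓
Energy is conserved regardless of the path taken.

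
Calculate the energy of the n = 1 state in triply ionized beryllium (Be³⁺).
-217.6912 eV

For hydrogen-like ions, the energy levels scale with Z²:
E_n = -13.6057 Z² / n² eV

For Be³⁺ (Z = 4) at n = 1:
E_1 = -13.6057 × 4² / 1²
E_1 = -13.6057 × 16 / 1
E_1 = -217.6912 / 1
E_1 = -217.6912 eV

The energy is 16 times more negative than hydrogen at the same n due to the stronger nuclear charge.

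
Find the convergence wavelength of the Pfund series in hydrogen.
2278.163 nm

The series limit corresponds to the transition from n = ∞ to n = 5.
This is the highest energy (shortest wavelength) transition in the Pfund series.

E_∞ = 0 eV
E_5 = -13.6057 / 5² = -0.544228000 eV

Energy at series limit:
ΔE = E_∞ - E_5 = 0 - (-0.544228000) = 0.544228000 eV
λ = hc/E = 1239.84 eV·nm / 0.544228000 eV = 2278.163 nm

This energy equals the ionization energy from the n = 5 state of hydrogen.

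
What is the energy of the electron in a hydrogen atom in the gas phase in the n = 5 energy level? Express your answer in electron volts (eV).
-0.5442 eV

The energy levels of a hydrogen-like atom are given by:
E_n = -13.6057 eV / n²

For n = 5:
E_5 = -13.6057 eV / 5²
E_5 = -13.6057 eV / 25
E_5 = -0.5442 eV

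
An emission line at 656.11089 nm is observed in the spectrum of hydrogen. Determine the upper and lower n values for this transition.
n = 3 → n = 2

First, find the photon energy from the wavelength (hc = 1239.84 eV·nm):
E = hc/λ = 1239.84 eV·nm / 656.11089 nm = 1.8896806 eV

The energy levels of hydrogen satisfy E_n = -13.6057 / n² eV, so an emission n_i → n_f releases
ΔE = 13.6057 × (1/n_f² − 1/n_i²) eV.

Setting ΔE equal to the photon energy:
1/n_f² − 1/n_i² = 1.8896806 / 13.6057 = 0.13888889

Since 1/n_i² must be positive, we need 1/n_f² > 0.13888889, i.e. n_f ≤ 2. For each allowed n_f, solve n_i = (1/n_f² − 0.13888889)^(−1/2) and check whether it is a whole number:
  n_f = 1: 1/n_i² = 1.00000000 − 0.13888889 = 0.86111111 → n_i = 1.078  (not an integer) ✗
  n_f = 2: 1/n_i² = 0.25000000 − 0.13888889 = 0.11111111 → n_i = 3.000  → integer, n_i = 3 ✓

Only n_f = 2 gives an integer upper level, n_i = 3.

The transition is from n = 3 to n = 2 (emission).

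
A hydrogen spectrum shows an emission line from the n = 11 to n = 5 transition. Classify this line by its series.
Pfund series

The spectral series in hydrogen are named based on the final (lower) energy level:
- Lyman series: n_final = 1 (ultraviolet)
- Balmer series: n_final = 2 (visible/near-UV)
- Paschen series: n_final = 3 (infrared)
- Brackett series: n_final = 4 (infrared)
- Pfund series: n_final = 5 (far infrared)

Since this transition ends at n = 5, it belongs to the Pfund series.

For reference, this 11 → 5 line has photon energy
ΔE = 13.6057 eV × (1/5² - 1/11²) = 0.4317841983 eV,
corresponding to wavelength λ = hc/ΔE = 1239.84 eV·nm / 0.4317841983 eV = 2871.4344 nm in the far infrared region.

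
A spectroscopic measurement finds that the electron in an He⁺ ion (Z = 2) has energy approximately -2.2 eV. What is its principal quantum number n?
n = 5

The exact energy levels follow E_n = -13.6057 Z² / n² eV with Z = 2.

The measured value (-2.2 eV) is reported to only 2 significant figures, so we must test candidate n values and see which one matches to that precision.

Candidate energies:
  n = 3:  E = -13.6057 × 2² / 3² = -6.046978 eV
  n = 4:  E = -13.6057 × 2² / 4² = -3.401425 eV
  n = 5:  E = -13.6057 × 2² / 5² = -2.176912 eV  ← matches
  n = 6:  E = -13.6057 × 2² / 6² = -1.511744 eV
  n = 7:  E = -13.6057 × 2² / 7² = -1.110669 eV

Checking against the measurement of -2.2 eV (2 sig figs), only n = 5 agrees:
E_5 = -2.176912 eV, which rounds to -2.2 eV ✓

Therefore n = 5.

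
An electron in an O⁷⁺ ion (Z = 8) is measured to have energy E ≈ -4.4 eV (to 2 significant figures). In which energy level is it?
n = 14

The exact energy levels follow E_n = -13.6057 Z² / n² eV with Z = 8.

The measured value (-4.4 eV) is reported to only 2 significant figures, so we must test candidate n values and see which one matches to that precision.

Candidate energies:
  n = 12:  E = -13.6057 × 8² / 12² = -6.04698 eV
  n = 13:  E = -13.6057 × 8² / 13² = -5.15245 eV
  n = 14:  E = -13.6057 × 8² / 14² = -4.44268 eV  ← matches
  n = 15:  E = -13.6057 × 8² / 15² = -3.87007 eV
  n = 16:  E = -13.6057 × 8² / 16² = -3.40143 eV

Checking against the measurement of -4.4 eV (2 sig figs), only n = 14 agrees:
E_14 = -4.44268 eV, which rounds to -4.4 eV ✓

Therefore n = 14.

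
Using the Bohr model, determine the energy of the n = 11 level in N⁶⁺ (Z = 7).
-5.510 eV

For hydrogen-like ions, the energy levels scale with Z²:
E_n = -13.6057 Z² / n² eV

For N⁶⁺ (Z = 7) at n = 11:
E_11 = -13.6057 × 7² / 11²
E_11 = -13.6057 × 49 / 121
E_11 = -666.6793 / 121
E_11 = -5.510 eV

The energy is 49 times more negative than hydrogen at the same n due to the stronger nuclear charge.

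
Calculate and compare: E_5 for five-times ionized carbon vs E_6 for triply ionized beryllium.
C⁵⁺ at n = 5 (E = -19.592 eV)

Using E_n = -13.6057 Z² / n² eV:

C⁵⁺ (Z = 6) at n = 5:
E = -13.6057 × 6² / 5² = -13.6057 × 36 / 25 = -19.592208 eV

Be³⁺ (Z = 4) at n = 6:
E = -13.6057 × 4² / 6² = -13.6057 × 16 / 36 = -6.046978 eV

Since -19.592208 eV < -6.046978 eV,
C⁵⁺ at n = 5 is more tightly bound (requires more energy to ionize).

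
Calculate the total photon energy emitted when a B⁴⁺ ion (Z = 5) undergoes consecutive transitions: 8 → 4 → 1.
334.827773 eV

The energy levels of B⁴⁺ are E_n = -13.6057 × 5² / n² eV.

First transition (8 → 4):
ΔE₁ = |E_4 - E_8|
ΔE₁ = |-21.258906250000 - (-5.314726562500)| = 15.944179688 eV

Second transition (4 → 1):
ΔE₂ = |E_1 - E_4|
ΔE₂ = |-340.142500000000 - (-21.258906250000)| = 318.883593750 eV

Total energy released:
E_total = ΔE₁ + ΔE₂ = 15.944179688 + 318.883593750 = 334.827773 eV

Note: This equals the direct transition 8 → 1: 334.827773 eV ✓
Energy is conserved regardless of the path taken.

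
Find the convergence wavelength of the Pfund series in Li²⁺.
253.13 nm

The series limit corresponds to the transition from n = ∞ to n = 5.
This is the highest energy (shortest wavelength) transition in the Pfund series.

E_∞ = 0 eV
E_5 = -13.6057 × 3² / 5² = -4.898052 eV

Energy at series limit:
ΔE = E_∞ - E_5 = 0 - (-4.898052) = 4.898052 eV
λ = hc/E = 1239.84 eV·nm / 4.898052 eV = 253.13 nm

This energy equals the ionization energy from the n = 5 state of Li²⁺.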